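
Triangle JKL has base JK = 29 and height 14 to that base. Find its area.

A triangle's area is half the area of a rectangle with the same base and height.
Area = (1/2) * 29 * 14 = 203.

203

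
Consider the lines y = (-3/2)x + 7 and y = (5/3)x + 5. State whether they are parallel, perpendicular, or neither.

Slope of line 1: m1 = -3/2
Slope of line 2: m2 = 5/3
m1 != m2 and m1*m2 = -5/2 != -1. Neither.

Neither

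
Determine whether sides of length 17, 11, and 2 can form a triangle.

No.
The triangle inequality is violated: 11 + 2 = 13 ≤ 17.
These lengths cannot form a triangle.

No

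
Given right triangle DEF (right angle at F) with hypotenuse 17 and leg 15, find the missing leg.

Rearranging the Pythagorean theorem to solve for the unknown leg:
leg^2 = hypotenuse^2 - known_leg^2 = 289 - 225 = 64
leg = sqrt(64) = 8.

8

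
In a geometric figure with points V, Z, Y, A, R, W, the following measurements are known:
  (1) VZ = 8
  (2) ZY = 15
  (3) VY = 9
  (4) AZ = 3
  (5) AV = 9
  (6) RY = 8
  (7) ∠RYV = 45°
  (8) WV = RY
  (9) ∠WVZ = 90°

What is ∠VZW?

From the given relations: WV = RY = 8.
Step 1: By the law of cosines on triangle ZVW: ZW² = 8² + 8² − 2·8·8·cos(90°) = 128, so ZW = 8·√2.
Step 2: By the inverse law of cosines on triangle VZW: cos(∠VZW) = (8² + (8·√2)² − 8²) / (2·8·8·√2) = 128/181.02 = 0.7071, so ∠VZW = 45°.

Therefore, the measure of angle ∠VZW = 45°.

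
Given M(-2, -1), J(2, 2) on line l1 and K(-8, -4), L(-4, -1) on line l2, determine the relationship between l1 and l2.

Slope of line 1: m1 = (2 - -1)/(2 - -2) = 3/4 = 3/4
Slope of line 2: m2 = (-1 - -4)/(-4 - -8) = 3/4 = 3/4
Since m1 = m2 = 3/4, the lines are parallel.

Parallel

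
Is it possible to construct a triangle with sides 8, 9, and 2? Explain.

For three segments to close into a triangle, no single side can be as long as the other two combined.
The longest side is 9, and 2 + 8 = 10 > 9.
A triangle can be formed.

Yes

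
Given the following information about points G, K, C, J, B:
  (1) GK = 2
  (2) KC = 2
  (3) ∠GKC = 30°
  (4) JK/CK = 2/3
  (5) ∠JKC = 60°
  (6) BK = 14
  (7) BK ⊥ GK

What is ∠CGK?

Step 1: By the law of cosines on triangle GKC: GC² = 2² + 2² − 2·2·2·cos(30°) = 1.07, so GC ≈ 1.04.
Step 2: By the inverse law of cosines on triangle CGK: cos(∠CGK) = (1.04² + 2² − 2²) / (2·1.04·2) = 1.07/4.14 = 0.2588, so ∠CGK = 75°.

Therefore, the measure of angle ∠CGK = 75°.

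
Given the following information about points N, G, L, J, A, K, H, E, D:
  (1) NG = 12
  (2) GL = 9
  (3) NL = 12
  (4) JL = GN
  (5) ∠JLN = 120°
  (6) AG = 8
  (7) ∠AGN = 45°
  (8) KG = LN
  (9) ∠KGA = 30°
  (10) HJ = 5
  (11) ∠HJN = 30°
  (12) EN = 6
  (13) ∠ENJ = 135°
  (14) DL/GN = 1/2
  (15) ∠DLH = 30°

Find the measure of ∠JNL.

From the given relations: JL = GN = 12.
Step 1: By the law of cosines on triangle NLJ: NJ² = 12² + 12² − 2·12·12·cos(120°) = 432, so NJ = 12·√3.
Step 2: By the inverse law of cosines on triangle JNL: cos(∠JNL) = ((12·√3)² + 12² − 12²) / (2·12·√3·12) = 432/498.83 = 0.866, so ∠JNL = 30°.

Therefore, the measure of angle ∠JNL = 30°.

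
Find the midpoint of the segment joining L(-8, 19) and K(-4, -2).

M = ((x₁ + x₂)/2, (y₁ + y₂)/2)
= ((-8 + -4)/2, (19 + -2)/2)
= (-12/2, 17/2) = (-6, 17/2)

(-6, 17/2)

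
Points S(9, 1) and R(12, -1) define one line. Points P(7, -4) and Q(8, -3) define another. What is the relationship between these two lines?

Slope of line 1: m1 = (-1 - 1)/(12 - 9) = -2/3 = -2/3
Slope of line 2: m2 = (-3 - -4)/(8 - 7) = 1/1 = 1
m1 != m2 and m1*m2 = -2/3 != -1. Neither.

Neither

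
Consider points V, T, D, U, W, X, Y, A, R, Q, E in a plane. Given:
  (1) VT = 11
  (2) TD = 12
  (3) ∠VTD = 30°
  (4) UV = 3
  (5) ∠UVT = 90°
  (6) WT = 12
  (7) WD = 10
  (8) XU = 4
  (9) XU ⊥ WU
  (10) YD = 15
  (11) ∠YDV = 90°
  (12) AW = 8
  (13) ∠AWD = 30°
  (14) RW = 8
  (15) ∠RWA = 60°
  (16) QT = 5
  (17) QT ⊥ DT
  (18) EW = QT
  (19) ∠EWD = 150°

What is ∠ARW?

Step 1: By the law of cosines on triangle RWA: RA² = 8² + 8² − 2·8·8·cos(60°) = 64, so RA = 8.
Step 2: By the inverse law of cosines on triangle ARW: cos(∠ARW) = (8² + 8² − 8²) / (2·8·8) = 64/128 = 0.5, so ∠ARW = 60°.

Therefore, the measure of angle ∠ARW = 60°.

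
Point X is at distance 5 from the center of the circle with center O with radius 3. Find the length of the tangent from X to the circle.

tangent = √(d² - r²) = √(5² - 3²) = √(25 - 9) = √16 = 4

4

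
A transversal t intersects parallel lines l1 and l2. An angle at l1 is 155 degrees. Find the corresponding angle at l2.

Corresponding angles formed by parallel lines and a transversal are equal.
The given angle is 155 degrees.
The corresponding angle = 155 degrees.

155 degrees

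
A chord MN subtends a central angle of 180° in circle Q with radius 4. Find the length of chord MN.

Chord length = 2r sin(θ/2)
= 2 × 4 × sin(180°/2)
= 2 × 4 × sin(90°)
= 8

8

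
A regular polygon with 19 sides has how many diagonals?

Each of the 19 vertices connects to 16 non-adjacent vertices via diagonals.
Total connections = 19 × 16 = 304, but each diagonal is counted twice.
Number of diagonals = 304 / 2 = 152.

152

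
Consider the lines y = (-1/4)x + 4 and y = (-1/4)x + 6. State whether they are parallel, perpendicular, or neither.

Slope of line 1: m1 = -1/4
Slope of line 2: m2 = -1/4
Two lines are parallel if and only if they have equal slopes (or both are vertical).
Here m1 = m2 = -1/4, confirming the lines are parallel.

Parallel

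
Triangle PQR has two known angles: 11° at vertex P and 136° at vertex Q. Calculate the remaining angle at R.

By the triangle angle sum property, the three interior angles of any triangle add up to 180°.
We know angle P = 11° and angle Q = 136°, so their sum is 147°.
Therefore angle R = 180° - 147° = 33°.

33 degrees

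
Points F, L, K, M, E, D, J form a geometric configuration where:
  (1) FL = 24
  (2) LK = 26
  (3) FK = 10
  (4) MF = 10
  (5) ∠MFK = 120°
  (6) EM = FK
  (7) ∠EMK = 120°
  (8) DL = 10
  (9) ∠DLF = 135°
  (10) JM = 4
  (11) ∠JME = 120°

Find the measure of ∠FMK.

Step 1: By the law of cosines on triangle MFK: MK² = 10² + 10² − 2·10·10·cos(120°) = 300, so MK = 10·√3.
Step 2: By the inverse law of cosines on triangle FMK: cos(∠FMK) = (10² + (10·√3)² − 10²) / (2·10·10·√3) = 300/346.41 = 0.866, so ∠FMK = 30°.

Therefore, the measure of angle ∠FMK = 30°.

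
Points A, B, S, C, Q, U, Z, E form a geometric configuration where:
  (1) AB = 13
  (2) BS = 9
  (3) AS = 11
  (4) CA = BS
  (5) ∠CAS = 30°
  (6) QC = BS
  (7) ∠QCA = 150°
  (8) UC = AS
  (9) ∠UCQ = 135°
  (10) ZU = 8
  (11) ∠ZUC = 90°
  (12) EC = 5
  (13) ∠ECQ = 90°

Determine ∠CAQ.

From the given relations: CA = BS = 9; QC = BS = 9.
Step 1: By the law of cosines on triangle ACQ: AQ² = 9² + 9² − 2·9·9·cos(150°) = 302.3, so AQ ≈ 17.39.
Step 2: By the inverse law of cosines on triangle CAQ: cos(∠CAQ) = (9² + 17.39² − 9²) / (2·9·17.39) = 302.3/312.96 = 0.9659, so ∠CAQ = 15°.

Therefore, the measure of angle ∠CAQ = 15°.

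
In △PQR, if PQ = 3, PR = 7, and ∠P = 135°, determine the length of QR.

Law of cosines: QR^2 = 3^2 + 7^2 - 2(3)(7)cos(135°) = 21*sqrt(2) + 58, so QR = sqrt(21*sqrt(2) + 58).

sqrt(21*sqrt(2) + 58)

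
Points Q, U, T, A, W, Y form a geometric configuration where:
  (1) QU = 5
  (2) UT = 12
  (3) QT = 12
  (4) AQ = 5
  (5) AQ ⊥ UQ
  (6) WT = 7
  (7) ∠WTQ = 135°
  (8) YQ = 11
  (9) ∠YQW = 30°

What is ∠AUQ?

Step 1: By the law of cosines on triangle UQA: UA² = 5² + 5² − 2·5·5·cos(90°) = 50, so UA = 5·√2.
Step 2: By the inverse law of cosines on triangle AUQ: cos(∠AUQ) = ((5·√2)² + 5² − 5²) / (2·5·√2·5) = 50/70.71 = 0.7071, so ∠AUQ = 45°.

Therefore, the measure of angle ∠AUQ = 45°.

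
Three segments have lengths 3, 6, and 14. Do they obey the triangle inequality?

No.
The triangle inequality is violated: 3 + 6 = 9 ≤ 14.
These lengths cannot form a triangle.

No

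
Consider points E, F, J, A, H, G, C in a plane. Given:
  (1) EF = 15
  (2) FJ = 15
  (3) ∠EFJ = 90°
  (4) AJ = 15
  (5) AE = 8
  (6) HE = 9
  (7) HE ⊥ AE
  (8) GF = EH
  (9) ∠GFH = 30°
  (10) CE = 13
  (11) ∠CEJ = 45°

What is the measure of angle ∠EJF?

Step 1: By the law of cosines on triangle JFE: JE² = 15² + 15² − 2·15·15·cos(90°) = 450, so JE = 15·√2.
Step 2: By the inverse law of cosines on triangle EJF: cos(∠EJF) = ((15·√2)² + 15² − 15²) / (2·15·√2·15) = 450/636.4 = 0.7071, so ∠EJF = 45°.

Therefore, the measure of angle ∠EJF = 45°.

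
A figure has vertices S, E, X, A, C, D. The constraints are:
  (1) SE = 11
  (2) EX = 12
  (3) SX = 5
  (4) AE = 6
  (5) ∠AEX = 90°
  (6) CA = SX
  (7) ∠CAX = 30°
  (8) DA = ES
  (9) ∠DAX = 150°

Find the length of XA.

Step 1: By the law of cosines on triangle XEA: XA² = 12² + 6² − 2·12·6·cos(90°) = 180, so XA = 6·√5.

Therefore, the length of XA = 6·√5.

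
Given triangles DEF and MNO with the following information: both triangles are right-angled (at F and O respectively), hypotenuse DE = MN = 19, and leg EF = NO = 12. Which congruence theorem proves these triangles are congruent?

The given information matches HL: The hypotenuse and one leg of two right triangles are equal (Hypotenuse-Leg).

HL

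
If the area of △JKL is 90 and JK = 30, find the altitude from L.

height = 2 * 90 / 30 = 6

6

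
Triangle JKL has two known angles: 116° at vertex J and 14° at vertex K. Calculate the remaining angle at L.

By the triangle angle sum property, the three interior angles of any triangle add up to 180°.
We know angle J = 116° and angle K = 14°, so their sum is 130°.
Therefore angle L = 180° - 130° = 50°.

50 degrees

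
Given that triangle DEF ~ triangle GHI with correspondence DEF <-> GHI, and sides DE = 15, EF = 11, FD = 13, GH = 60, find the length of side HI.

k = 60/15 = 4. HI = 4 * 11 = 44.

44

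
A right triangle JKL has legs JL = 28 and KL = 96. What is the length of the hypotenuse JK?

By the Pythagorean theorem: JK^2 = JL^2 + KL^2
JK^2 = 28^2 + 96^2 = 784 + 9216 = 10000
JK = sqrt(10000) = 100

100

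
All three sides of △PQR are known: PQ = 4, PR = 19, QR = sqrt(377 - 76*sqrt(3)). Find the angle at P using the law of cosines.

By the inverse law of cosines: cos(P) = (PQ² + PR² - QR²) / (2 × PQ × PR)
cos(P) = (4² + 19² - (sqrt(377 - 76*sqrt(3)))²) / (2 × 4 × 19)
cos(P) = (16 + 361 - (377 - 76*sqrt(3))) / 152
cos(P) = sqrt(3)/2
P = arccos(sqrt(3)/2) = 30°

30°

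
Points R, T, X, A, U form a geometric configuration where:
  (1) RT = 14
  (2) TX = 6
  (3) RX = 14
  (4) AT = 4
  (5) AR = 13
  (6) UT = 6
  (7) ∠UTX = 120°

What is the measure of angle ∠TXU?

Step 1: By the law of cosines on triangle XTU: XU² = 6² + 6² − 2·6·6·cos(120°) = 108, so XU = 6·√3.
Step 2: By the inverse law of cosines on triangle TXU: cos(∠TXU) = (6² + (6·√3)² − 6²) / (2·6·6·√3) = 108/124.71 = 0.866, so ∠TXU = 30°.

Therefore, the measure of angle ∠TXU = 30°.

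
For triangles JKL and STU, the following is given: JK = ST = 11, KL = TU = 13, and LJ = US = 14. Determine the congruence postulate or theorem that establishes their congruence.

The given information matches SSS: All three pairs of corresponding sides are equal (Side-Side-Side).

SSS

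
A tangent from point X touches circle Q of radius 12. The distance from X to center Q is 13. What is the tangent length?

Let T be the point of tangency. Then QT ⊥ XT (radius ⊥ tangent).
In right triangle QTX: QX² = QT² + XT²
13² = 12² + XT²
XT² = 25, XT = 5

5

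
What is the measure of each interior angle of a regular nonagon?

Each interior angle of a regular n-gon is (n - 2) * 180 / n.
For n = 9: (9 - 2) * 180 / 9 = 1260/9 = 140 degrees.

140 degrees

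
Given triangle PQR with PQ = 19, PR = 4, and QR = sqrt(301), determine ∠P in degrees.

By the inverse law of cosines: cos(P) = (PQ² + PR² - QR²) / (2 × PQ × PR)
cos(P) = (19² + 4² - (sqrt(301))²) / (2 × 19 × 4)
cos(P) = (361 + 16 - (301)) / 152
cos(P) = 1/2
P = arccos(1/2) = 60°

60°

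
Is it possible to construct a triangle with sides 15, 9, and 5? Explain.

The longest side is 15. The other two sides sum to 5 + 9 = 14.
Since 14 ≤ 15, the two shorter sides cannot reach around to close the triangle.

No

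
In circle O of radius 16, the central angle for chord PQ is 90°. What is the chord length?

Drop a perpendicular from the center to the chord, bisecting both the chord and the central angle.
Each half-chord = r sin(θ/2) = 16 sin(45°).
The full chord = 2 × 16 × sin(45°) = 16*sqrt(2).

16*sqrt(2)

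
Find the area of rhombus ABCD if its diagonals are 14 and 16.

The diagonals of a rhombus divide it into four right triangles.
Each triangle has legs 14/ 2 = 7 and 16/2 = 8, so each has area (1/2)*7*8 = 28.
Four such triangles give total area = (d1 * d2) / 2 = 112.

112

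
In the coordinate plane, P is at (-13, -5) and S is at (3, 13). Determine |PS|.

d = sqrt((3 - -13)^2 + (13 - -5)^2)
d = sqrt(16^2 + 18^2)
d = sqrt(256 + 324)
d = sqrt(580) = 2*sqrt(145)

2*sqrt(145)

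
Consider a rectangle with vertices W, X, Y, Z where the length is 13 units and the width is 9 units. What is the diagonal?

d = sqrt(13^2 + 9^2) = sqrt(250) = 5*sqrt(10)

5*sqrt(10)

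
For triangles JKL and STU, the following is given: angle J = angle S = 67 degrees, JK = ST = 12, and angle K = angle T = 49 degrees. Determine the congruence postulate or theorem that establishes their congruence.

Consider the given information: angle J = angle S = 67 degrees, JK = ST = 12, and angle K = angle T = 49 degrees
This is not SAS or HL: SAS requires two sides and the included angle between them. HL only applies to right triangles with matching hypotenuse and leg.
The correct criterion is ASA. Two pairs of corresponding angles and the included side are equal (Angle-Side-Angle).

ASA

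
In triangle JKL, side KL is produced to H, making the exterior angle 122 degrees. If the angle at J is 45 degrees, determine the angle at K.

By the exterior angle theorem: exterior angle = sum of remote interior angles.
122 = 45 + angle K
angle K = 122 - 45 = 77 degrees

77 degrees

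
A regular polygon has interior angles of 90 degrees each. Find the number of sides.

Each interior angle of a regular n-gon is (n - 2) * 180 / n.
Setting this equal to 90:
(n - 2) * 180 / n = 90
Each exterior angle = 180 - 90 = 90 degrees.
Since exterior angles sum to 360: n = 360 / 90 = 4.

4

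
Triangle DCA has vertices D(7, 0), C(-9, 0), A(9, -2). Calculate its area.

The Shoelace formula computes the area from vertex coordinates by summing cross products.
For vertices (7,0), (-9,0), (9,-2):
Signed sum = 7*0 - -9*0 + -9*-2 - 9*0 + 9*0 - 7*-2
= 0 + 18 + 14 = 32
Area = (1/2)|32| = 16.

16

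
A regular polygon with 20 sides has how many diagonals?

The number of diagonals in an n-gon is n(n - 3)/2.
For n = 20: 20(20 - 3)/2 = 20 × 17 / 2 = 170.

170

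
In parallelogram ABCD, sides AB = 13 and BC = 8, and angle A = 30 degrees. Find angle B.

In a parallelogram, consecutive angles are supplementary (sum to 180°).
angle B = 180 - angle A
angle B = 180 - 30
angle B = 150 degrees

150 degrees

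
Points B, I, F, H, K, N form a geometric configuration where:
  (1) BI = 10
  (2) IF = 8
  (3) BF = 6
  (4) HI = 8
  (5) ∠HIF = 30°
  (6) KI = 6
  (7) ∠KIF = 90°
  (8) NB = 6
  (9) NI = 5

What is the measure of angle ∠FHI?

Step 1: By the law of cosines on triangle HIF: HF² = 8² + 8² − 2·8·8·cos(30°) = 17.15, so HF ≈ 4.14.
Step 2: By the inverse law of cosines on triangle FHI: cos(∠FHI) = (4.14² + 8² − 8²) / (2·4.14·8) = 17.15/66.26 = 0.2588, so ∠FHI = 75°.

Therefore, the measure of angle ∠FHI = 75°.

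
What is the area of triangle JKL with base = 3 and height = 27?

Area = (1/2) * base * height
Area = (1/2) * 3 * 27
Area = 81/2

81/2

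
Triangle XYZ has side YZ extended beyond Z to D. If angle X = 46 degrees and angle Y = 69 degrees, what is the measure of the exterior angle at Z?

Exterior angle = 46 + 69 = 115 degrees (exterior angle theorem).

115 degrees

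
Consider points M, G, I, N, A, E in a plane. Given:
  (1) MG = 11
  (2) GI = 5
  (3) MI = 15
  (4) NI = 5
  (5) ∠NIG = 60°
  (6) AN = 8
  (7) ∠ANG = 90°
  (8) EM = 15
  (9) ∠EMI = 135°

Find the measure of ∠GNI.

Step 1: By the law of cosines on triangle NIG: NG² = 5² + 5² − 2·5·5·cos(60°) = 25, so NG = 5.
Step 2: By the inverse law of cosines on triangle GNI: cos(∠GNI) = (5² + 5² − 5²) / (2·5·5) = 25/50 = 0.5, so ∠GNI = 60°.

Therefore, the measure of angle ∠GNI = 60°.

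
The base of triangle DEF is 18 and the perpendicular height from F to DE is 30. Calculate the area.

A triangle's area is half the area of a rectangle with the same base and height.
Area = (1/2) * 18 * 30 = 270.

270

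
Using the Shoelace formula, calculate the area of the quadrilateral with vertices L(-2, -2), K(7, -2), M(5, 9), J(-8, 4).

Using the Shoelace formula for a quadrilateral (vertices in order):
Area = (1/2)|sum of (x_i * y_(i+1) - x_(i+1) * y_i)|
Terms: (-2*-2 - 7*-2) = 18, (7*9 - 5*-2) = 73, (5*4 - -8*9) = 92, (-8*-2 - -2*4) = 24
Sum = 207
Area = (1/2)(207) = 207/2

207/2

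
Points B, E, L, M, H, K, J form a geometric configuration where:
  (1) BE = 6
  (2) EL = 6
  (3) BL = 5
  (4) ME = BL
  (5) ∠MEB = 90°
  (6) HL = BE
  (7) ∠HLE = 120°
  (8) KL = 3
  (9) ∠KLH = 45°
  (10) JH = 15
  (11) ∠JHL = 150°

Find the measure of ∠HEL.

From the given relations: HL = BE = 6.
Step 1: By the law of cosines on triangle ELH: EH² = 6² + 6² − 2·6·6·cos(120°) = 108, so EH = 6·√3.
Step 2: By the inverse law of cosines on triangle HEL: cos(∠HEL) = ((6·√3)² + 6² − 6²) / (2·6·√3·6) = 108/124.71 = 0.866, so ∠HEL = 30°.

Therefore, the measure of angle ∠HEL = 30°.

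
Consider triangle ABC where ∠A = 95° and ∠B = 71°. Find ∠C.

By the triangle angle sum property, the three interior angles of any triangle add up to 180°.
We know angle A = 95° and angle B = 71°, so their sum is 166°.
Therefore angle C = 180° - 166° = 14°.

14 degrees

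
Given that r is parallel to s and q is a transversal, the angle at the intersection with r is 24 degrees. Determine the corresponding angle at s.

Corresponding angles formed by parallel lines and a transversal are equal.
The given angle is 24 degrees.
The corresponding angle = 24 degrees.

24 degrees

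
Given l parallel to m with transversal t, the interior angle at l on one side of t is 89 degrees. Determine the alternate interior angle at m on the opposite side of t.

Alternate interior angles lie on opposite sides of the transversal, between the parallel lines.
By the alternate interior angle theorem, they are equal: 89 degrees.

89 degrees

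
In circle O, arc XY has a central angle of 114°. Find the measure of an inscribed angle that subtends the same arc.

An inscribed angle intercepts an arc from a point on the circle, while the central angle intercepts the same arc from the center.
The inscribed angle is always half the central angle: 114° / 2 = 57°.

57°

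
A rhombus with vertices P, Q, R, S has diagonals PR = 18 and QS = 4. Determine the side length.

The diagonals of a rhombus bisect each other at right angles.
Half-diagonals: 18/2 = 9 and 4/2 = 2
side = sqrt(9^2 + 2^2)
side = sqrt(81 + 4)
side = sqrt(85)

sqrt(85)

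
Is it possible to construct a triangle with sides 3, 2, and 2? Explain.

Sort the sides: 2, 2, 3.
It suffices to check that the sum of the two smallest exceeds the largest:
2 + 2 = 4 > 3. ✓
Yes, a valid triangle can be formed.

Yes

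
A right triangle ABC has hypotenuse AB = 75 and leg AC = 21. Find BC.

Rearranging the Pythagorean theorem to solve for the unknown leg:
leg^2 = hypotenuse^2 - known_leg^2 = 5625 - 441 = 5184
leg = sqrt(5184) = 72.

72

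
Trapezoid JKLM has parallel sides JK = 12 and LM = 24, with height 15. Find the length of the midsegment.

midsegment = (12 + 24) / 2 = 36 / 2 = 18

18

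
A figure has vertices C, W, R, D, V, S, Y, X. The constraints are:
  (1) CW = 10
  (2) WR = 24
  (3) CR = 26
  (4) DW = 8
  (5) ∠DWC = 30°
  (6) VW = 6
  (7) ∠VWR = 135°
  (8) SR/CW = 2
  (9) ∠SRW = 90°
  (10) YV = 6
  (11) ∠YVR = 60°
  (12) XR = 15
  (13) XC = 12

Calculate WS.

From the given relations: SR = 2·CW = 2·10 = 20.
Step 1: By the law of cosines on triangle WRS: WS² = 24² + 20² − 2·24·20·cos(90°) = 976, so WS = 4·√61.

Therefore, the length of WS = 4·√61.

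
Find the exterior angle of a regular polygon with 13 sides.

Each exterior angle of a regular n-gon is 360 / n.
For n = 13: 360 / 13 = 360/13 degrees.

360/13 degrees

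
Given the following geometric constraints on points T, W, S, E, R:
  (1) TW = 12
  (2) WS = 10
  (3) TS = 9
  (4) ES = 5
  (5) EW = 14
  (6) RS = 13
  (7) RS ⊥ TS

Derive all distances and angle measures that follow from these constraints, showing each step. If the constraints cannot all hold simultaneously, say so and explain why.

The constraints are consistent.

Step 1: From TS = 9, SR = 13, and ∠TSR = 90°, by the law of cosines:
  TR² = TS² + SR² - 2·TS·SR·cos(90°) = 81 + 169 - 0 = 250
  TR = 5·√10

Step 2: From TS = 9, TW = 12, SW = 10, by the inverse law of cosines:
  cos(∠STW) = (TS² + TW² - SW²) / (2·TS·TW)
  ∠STW = 54.64°

Step 3: From WE = 14, WS = 10, ES = 5, by the inverse law of cosines:
  cos(∠EWS) = (WE² + WS² - ES²) / (2·WE·WS)
  ∠EWS = 14.57°

Step 4: From WS = 10, WT = 12, ST = 9, by the inverse law of cosines:
  cos(∠SWT) = (WS² + WT² - ST²) / (2·WS·WT)
  ∠SWT = 47.22°

Step 5: From SE = 5, SW = 10, EW = 14, by the inverse law of cosines:
  cos(∠ESW) = (SE² + SW² - EW²) / (2·SE·SW)
  ∠ESW = 135.23°

Step 6: From ST = 9, SW = 10, TW = 12, by the inverse law of cosines:
  cos(∠TSW) = (ST² + SW² - TW²) / (2·ST·SW)
  ∠TSW = 78.14°

Step 7: From ES = 5, EW = 14, SW = 10, by the inverse law of cosines:
  cos(∠SEW) = (ES² + EW² - SW²) / (2·ES·EW)
  ∠SEW = 30.2°

Step 8: From TR = 5·√10, TS = 9, RS = 13, by the inverse law of cosines:
  cos(∠RTS) = (TR² + TS² - RS²) / (2·TR·TS)
  ∠RTS = 55.3°

Step 9: From RS = 13, RT = 5·√10, ST = 9, by the inverse law of cosines:
  cos(∠SRT) = (RS² + RT² - ST²) / (2·RS·RT)
  ∠SRT = 34.7°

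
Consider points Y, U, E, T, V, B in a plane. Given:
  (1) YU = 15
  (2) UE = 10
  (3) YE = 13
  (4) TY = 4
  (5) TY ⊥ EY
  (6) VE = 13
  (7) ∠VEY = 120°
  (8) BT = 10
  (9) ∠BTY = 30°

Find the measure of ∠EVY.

Step 1: By the law of cosines on triangle VEY: VY² = 13² + 13² − 2·13·13·cos(120°) = 507, so VY = 13·√3.
Step 2: By the inverse law of cosines on triangle EVY: cos(∠EVY) = (13² + (13·√3)² − 13²) / (2·13·13·√3) = 507/585.43 = 0.866, so ∠EVY = 30°.

Therefore, the measure of angle ∠EVY = 30°.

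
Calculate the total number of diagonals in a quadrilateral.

Total line segments between 4 vertices = C(4,2) = 6.
Subtract the 4 sides: 6 - 4 = 2 diagonals.

2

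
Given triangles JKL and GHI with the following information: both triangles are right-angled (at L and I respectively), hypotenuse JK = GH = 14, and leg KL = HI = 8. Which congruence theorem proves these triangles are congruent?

The given information matches HL: The hypotenuse and one leg of two right triangles are equal (Hypotenuse-Leg).

HL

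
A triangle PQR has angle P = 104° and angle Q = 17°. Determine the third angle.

The interior angles sum to 180°: angle R = 180 - 104 - 17 = 59°.
The triangle is obtuse (angles 104°, 17°, 59°).

59 degrees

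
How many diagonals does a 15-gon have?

The number of diagonals in an n-gon is n(n - 3)/2.
For n = 15: 15(15 - 3)/2 = 15 × 12 / 2 = 90.

90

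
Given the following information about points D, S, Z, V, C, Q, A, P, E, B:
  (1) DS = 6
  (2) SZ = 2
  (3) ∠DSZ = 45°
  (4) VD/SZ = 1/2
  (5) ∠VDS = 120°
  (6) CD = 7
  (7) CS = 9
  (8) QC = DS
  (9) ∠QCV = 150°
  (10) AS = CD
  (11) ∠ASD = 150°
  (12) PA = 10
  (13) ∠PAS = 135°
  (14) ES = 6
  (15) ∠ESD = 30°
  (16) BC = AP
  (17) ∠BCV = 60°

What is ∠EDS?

Step 1: By the law of cosines on triangle DSE: DE² = 6² + 6² − 2·6·6·cos(30°) = 9.65, so DE ≈ 3.11.
Step 2: By the inverse law of cosines on triangle EDS: cos(∠EDS) = (3.11² + 6² − 6²) / (2·3.11·6) = 9.65/37.27 = 0.2588, so ∠EDS = 75°.

Therefore, the measure of angle ∠EDS = 75°.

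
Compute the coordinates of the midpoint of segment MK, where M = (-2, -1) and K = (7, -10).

The midpoint is the average of the coordinates:
x: (-2 + 7)/2 = 5/2
y: (-1 + -10)/2 = -11/2
Midpoint = (5/2, -11/2)

(5/2, -11/2)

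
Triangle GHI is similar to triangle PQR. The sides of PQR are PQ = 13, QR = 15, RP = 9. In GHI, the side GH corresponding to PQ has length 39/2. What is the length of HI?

Similar triangles have proportional sides. Setting up the proportion:
GH / PQ = HI / QR
39/2 / 13 = HI / 15
HI = 15 * 39/2 / 13 = 45/2.

45/2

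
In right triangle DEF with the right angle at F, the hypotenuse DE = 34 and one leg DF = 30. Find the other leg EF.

By the Pythagorean theorem: EF^2 = DE^2 - DF^2
EF^2 = 34^2 - 30^2 = 1156 - 900 = 256
EF = sqrt(256) = 16

16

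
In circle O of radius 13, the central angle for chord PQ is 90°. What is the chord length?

Drop a perpendicular from the center to the chord, bisecting both the chord and the central angle.
Each half-chord = r sin(θ/2) = 13 sin(45°).
The full chord = 2 × 13 × sin(45°) = 13*sqrt(2).

13*sqrt(2)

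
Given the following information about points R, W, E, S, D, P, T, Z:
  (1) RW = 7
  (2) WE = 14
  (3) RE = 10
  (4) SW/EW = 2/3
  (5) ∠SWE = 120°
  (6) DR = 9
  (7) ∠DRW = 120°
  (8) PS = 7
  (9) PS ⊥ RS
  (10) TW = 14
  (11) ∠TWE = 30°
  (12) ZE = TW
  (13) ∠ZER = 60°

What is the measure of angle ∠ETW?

Step 1: By the law of cosines on triangle TWE: TE² = 14² + 14² − 2·14·14·cos(30°) = 52.52, so TE ≈ 7.25.
Step 2: By the inverse law of cosines on triangle ETW: cos(∠ETW) = (7.25² + 14² − 14²) / (2·7.25·14) = 52.52/202.91 = 0.2588, so ∠ETW = 75°.

Therefore, the measure of angle ∠ETW = 75°.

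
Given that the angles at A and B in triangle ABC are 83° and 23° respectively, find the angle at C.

angle C = 180 - 83 - 23 = 74 degrees.

74 degrees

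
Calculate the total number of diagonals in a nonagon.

Total line segments between 9 vertices = C(9,2) = 36.
Subtract the 9 sides: 36 - 9 = 27 diagonals.

27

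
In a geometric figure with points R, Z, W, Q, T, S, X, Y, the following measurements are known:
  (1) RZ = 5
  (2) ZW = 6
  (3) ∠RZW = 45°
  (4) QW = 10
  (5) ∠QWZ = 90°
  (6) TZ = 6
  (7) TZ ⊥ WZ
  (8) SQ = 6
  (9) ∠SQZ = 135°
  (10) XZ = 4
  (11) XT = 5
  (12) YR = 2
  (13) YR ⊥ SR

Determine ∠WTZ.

Step 1: By the law of cosines on triangle TZW: TW² = 6² + 6² − 2·6·6·cos(90°) = 72, so TW = 6·√2.
Step 2: By the inverse law of cosines on triangle WTZ: cos(∠WTZ) = ((6·√2)² + 6² − 6²) / (2·6·√2·6) = 72/101.82 = 0.7071, so ∠WTZ = 45°.

Therefore, the measure of angle ∠WTZ = 45°.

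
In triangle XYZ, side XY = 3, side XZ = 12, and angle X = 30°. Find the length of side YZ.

Law of cosines: YZ^2 = 3^2 + 12^2 - 2(3)(12)cos(30°) = 153 - 36*sqrt(3), so YZ = 3*sqrt(17 - 4*sqrt(3)).

3*sqrt(17 - 4*sqrt(3))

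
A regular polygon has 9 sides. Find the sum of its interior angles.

The sum of interior angles of an n-sided polygon is (n - 2) * 180.
For n = 9: (9 - 2) * 180 = 7 * 180 = 1260 degrees.

1260 degrees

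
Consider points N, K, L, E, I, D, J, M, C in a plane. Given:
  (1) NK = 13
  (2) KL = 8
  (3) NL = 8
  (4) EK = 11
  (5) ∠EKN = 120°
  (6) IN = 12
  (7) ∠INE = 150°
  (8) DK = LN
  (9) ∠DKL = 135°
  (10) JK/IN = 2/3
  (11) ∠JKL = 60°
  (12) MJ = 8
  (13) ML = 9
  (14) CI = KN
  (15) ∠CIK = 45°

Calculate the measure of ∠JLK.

From the given relations: JK = 2/3·IN = 2/3·12 = 8.
Step 1: By the law of cosines on triangle LKJ: LJ² = 8² + 8² − 2·8·8·cos(60°) = 64, so LJ = 8.
Step 2: By the inverse law of cosines on triangle JLK: cos(∠JLK) = (8² + 8² − 8²) / (2·8·8) = 64/128 = 0.5, so ∠JLK = 60°.

Therefore, the measure of angle ∠JLK = 60°.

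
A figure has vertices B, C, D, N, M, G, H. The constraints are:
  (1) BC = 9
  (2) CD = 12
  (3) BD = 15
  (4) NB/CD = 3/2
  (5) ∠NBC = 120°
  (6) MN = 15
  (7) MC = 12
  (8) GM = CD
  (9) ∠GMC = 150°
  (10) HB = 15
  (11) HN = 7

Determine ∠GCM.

From the given relations: GM = CD = 12.
Step 1: By the law of cosines on triangle CMG: CG² = 12² + 12² − 2·12·12·cos(150°) = 537.42, so CG ≈ 23.18.
Step 2: By the inverse law of cosines on triangle GCM: cos(∠GCM) = (23.18² + 12² − 12²) / (2·23.18·12) = 537.42/556.37 = 0.9659, so ∠GCM = 15°.

Therefore, the measure of angle ∠GCM = 15°.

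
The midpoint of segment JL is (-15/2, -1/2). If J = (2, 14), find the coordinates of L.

Using the midpoint formula: M = ((x1 + x2)/2, (y1 + y2)/2)
We know M = (-15/2, -1/2) and J = (2, 14)
For x: -15/2 = (2 + x2)/2, so x2 = 2*-15/2 - 2 = -17
For y: -1/2 = (14 + y2)/2, so y2 = 2*-1/2 - 14 = -15
L = (-17, -15)

(-17, -15)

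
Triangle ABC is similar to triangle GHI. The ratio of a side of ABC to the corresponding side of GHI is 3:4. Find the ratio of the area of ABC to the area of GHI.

Area scales with the square of linear dimensions. If every length is multiplied by 3/4, then the area is multiplied by (3/4)^2 = 9/16.
The area ratio is 9:16.

9:16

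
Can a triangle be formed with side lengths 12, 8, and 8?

Yes.
The triangle inequality requires that the sum of any two sides exceeds the third.
Here 8 + 8 = 16 > 12, so the condition is met.

Yes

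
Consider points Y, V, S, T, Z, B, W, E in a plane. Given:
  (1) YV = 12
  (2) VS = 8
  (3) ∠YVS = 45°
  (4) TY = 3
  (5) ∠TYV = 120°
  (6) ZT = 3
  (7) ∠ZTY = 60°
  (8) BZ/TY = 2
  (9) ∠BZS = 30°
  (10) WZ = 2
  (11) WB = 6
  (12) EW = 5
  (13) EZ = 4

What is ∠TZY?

Step 1: By the law of cosines on triangle ZTY: ZY² = 3² + 3² − 2·3·3·cos(60°) = 9, so ZY = 3.
Step 2: By the inverse law of cosines on triangle TZY: cos(∠TZY) = (3² + 3² − 3²) / (2·3·3) = 9/18 = 0.5, so ∠TZY = 60°.

Therefore, the measure of angle ∠TZY = 60°.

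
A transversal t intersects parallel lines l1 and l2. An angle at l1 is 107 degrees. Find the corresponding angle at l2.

When a transversal crosses parallel lines, angles in the same position at each intersection are called corresponding angles.
These are always equal, so the answer is 107 degrees.

107 degrees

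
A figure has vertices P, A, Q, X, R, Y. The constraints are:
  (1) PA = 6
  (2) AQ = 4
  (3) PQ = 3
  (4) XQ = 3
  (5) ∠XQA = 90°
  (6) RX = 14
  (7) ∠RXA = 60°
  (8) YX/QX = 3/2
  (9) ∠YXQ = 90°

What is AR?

Step 1: By the law of cosines on triangle XQA: XA² = 3² + 4² − 2·3·4·cos(90°) = 25, so XA = 5.
Step 2: By the law of cosines on triangle AXR: AR² = 5² + 14² − 2·5·14·cos(60°) = 151, so AR = √151.

Therefore, the length of AR = √151.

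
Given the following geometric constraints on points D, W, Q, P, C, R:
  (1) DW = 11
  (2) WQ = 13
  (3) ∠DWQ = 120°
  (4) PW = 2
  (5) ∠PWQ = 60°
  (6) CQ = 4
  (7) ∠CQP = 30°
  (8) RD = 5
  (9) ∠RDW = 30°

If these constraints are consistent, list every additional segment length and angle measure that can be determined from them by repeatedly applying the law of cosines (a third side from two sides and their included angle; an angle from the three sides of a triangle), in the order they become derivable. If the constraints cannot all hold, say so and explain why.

The constraints are consistent. Derivable facts, in order:
After 1 step:
- DQ ≈ 20.81
- QP = 7·√3
- WR ≈ 7.12
After 2 steps:
- PC = √79
- ∠DQW = 27.25°
- ∠DRW = 129.45°
- ∠DWR = 20.55°
- ∠PQW = 8.21°
- ∠QDW = 32.75°
- ∠QPW = 111.79°
After 3 steps:
- ∠CPQ = 13°
- ∠PCQ = 137°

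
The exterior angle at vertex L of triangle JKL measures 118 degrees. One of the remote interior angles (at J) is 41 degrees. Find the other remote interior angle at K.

By the exterior angle theorem: exterior angle = sum of remote interior angles.
118 = 41 + angle K
angle K = 118 - 41 = 77 degrees

77 degrees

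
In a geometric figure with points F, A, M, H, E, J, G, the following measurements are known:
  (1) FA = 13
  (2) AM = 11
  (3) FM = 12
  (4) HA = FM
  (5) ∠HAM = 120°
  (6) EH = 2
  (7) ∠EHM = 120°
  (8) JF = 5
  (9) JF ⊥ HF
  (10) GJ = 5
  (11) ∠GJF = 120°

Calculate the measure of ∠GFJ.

Step 1: By the law of cosines on triangle FJG: FG² = 5² + 5² − 2·5·5·cos(120°) = 75, so FG = 5·√3.
Step 2: By the inverse law of cosines on triangle GFJ: cos(∠GFJ) = ((5·√3)² + 5² − 5²) / (2·5·√3·5) = 75/86.6 = 0.866, so ∠GFJ = 30°.

Therefore, the measure of angle ∠GFJ = 30°.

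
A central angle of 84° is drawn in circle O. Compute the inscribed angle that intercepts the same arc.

By the inscribed angle theorem, the inscribed angle is half the central angle.
Inscribed angle = 84° / 2 = 42°

42°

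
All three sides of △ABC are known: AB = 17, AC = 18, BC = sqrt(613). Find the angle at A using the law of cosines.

When all three sides of a triangle are known, the law of cosines can be rearranged to find any angle.
cos(C) = (a² + b² - c²) / (2ab) gives cos(A) = 0.
Taking the inverse cosine: A = 90°.

90°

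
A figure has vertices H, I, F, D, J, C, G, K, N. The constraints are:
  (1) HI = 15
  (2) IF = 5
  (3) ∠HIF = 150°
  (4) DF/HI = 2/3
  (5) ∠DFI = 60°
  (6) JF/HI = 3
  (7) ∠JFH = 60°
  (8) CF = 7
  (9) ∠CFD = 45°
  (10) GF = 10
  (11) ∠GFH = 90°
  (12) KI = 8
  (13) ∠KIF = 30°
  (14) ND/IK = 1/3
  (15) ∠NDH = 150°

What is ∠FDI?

From the given relations: DF = 2/3·HI = 2/3·15 = 10.
Step 1: By the law of cosines on triangle DFI: DI² = 10² + 5² − 2·10·5·cos(60°) = 75, so DI = 5·√3.
Step 2: By the inverse law of cosines on triangle FDI: cos(∠FDI) = (10² + (5·√3)² − 5²) / (2·10·5·√3) = 150/173.21 = 0.866, so ∠FDI = 30°.

Therefore, the measure of angle ∠FDI = 30°.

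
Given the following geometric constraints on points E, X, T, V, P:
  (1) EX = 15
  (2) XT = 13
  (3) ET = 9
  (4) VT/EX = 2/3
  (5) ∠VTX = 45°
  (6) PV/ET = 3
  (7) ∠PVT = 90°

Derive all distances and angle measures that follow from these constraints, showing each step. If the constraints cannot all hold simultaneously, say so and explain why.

The constraints are consistent.

From the given relations:
  VT = 2/3·EX = 2/3·15 = 10
  PV = 3·ET = 3·9 = 27

Step 1: From XT = 13, TV = 10, and ∠XTV = 45°, by the law of cosines:
  XV² = XT² + TV² - 2·XT·TV·cos(45°) = 169 + 100 - 183.8 = 85.15
  XV ≈ 9.23

Step 2: From TV = 10, VP = 27, and ∠TVP = 90°, by the law of cosines:
  TP² = TV² + VP² - 2·TV·VP·cos(90°) = 100 + 729 - 0 = 829
  TP ≈ 28.79

Step 3: From ET = 9, EX = 15, TX = 13, by the inverse law of cosines:
  cos(∠TEX) = (ET² + EX² - TX²) / (2·ET·EX)
  ∠TEX = 59.51°

Step 4: From XE = 15, XT = 13, ET = 9, by the inverse law of cosines:
  cos(∠EXT) = (XE² + XT² - ET²) / (2·XE·XT)
  ∠EXT = 36.62°

Step 5: From TE = 9, TX = 13, EX = 15, by the inverse law of cosines:
  cos(∠ETX) = (TE² + TX² - EX²) / (2·TE·TX)
  ∠ETX = 83.87°

Step 6: From XT = 13, XV = 9.23, TV = 10, by the inverse law of cosines:
  cos(∠TXV) = (XT² + XV² - TV²) / (2·XT·XV)
  ∠TXV = 50.02°

Step 7: From TP = 28.79, TV = 10, PV = 27, by the inverse law of cosines:
  cos(∠PTV) = (TP² + TV² - PV²) / (2·TP·TV)
  ∠PTV = 69.68°

Step 8: From VT = 10, VX = 9.23, TX = 13, by the inverse law of cosines:
  cos(∠TVX) = (VT² + VX² - TX²) / (2·VT·VX)
  ∠TVX = 84.98°

Step 9: From PT = 28.79, PV = 27, TV = 10, by the inverse law of cosines:
  cos(∠TPV) = (PT² + PV² - TV²) / (2·PT·PV)
  ∠TPV = 20.32°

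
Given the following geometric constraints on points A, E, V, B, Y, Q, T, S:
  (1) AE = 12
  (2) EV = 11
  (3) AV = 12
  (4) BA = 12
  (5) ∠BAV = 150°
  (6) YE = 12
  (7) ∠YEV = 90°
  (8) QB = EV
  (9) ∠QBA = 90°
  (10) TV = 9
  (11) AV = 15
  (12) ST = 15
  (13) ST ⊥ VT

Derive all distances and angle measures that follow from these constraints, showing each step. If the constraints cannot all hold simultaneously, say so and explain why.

These constraints are not satisfiable: (3) AV = 12 and (11) AV = 15 assign two different lengths to the same segment. No planar figure meets all of them, so nothing further can be derived.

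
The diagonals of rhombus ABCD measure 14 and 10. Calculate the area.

The diagonals of a rhombus divide it into four right triangles.
Each triangle has legs 14/ 2 = 7 and 10/2 = 5, so each has area (1/2)*7*5 = 35/2.
Four such triangles give total area = (d1 * d2) / 2 = 70.

70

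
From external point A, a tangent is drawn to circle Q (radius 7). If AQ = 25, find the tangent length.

The tangent, radius, and line from the external point to the center form a right triangle.
The right angle is where the tangent meets the radius.
By the Pythagorean theorem: tangent² + 7² = 25²
tangent² = 625 - 49 = 576
tangent = 24

24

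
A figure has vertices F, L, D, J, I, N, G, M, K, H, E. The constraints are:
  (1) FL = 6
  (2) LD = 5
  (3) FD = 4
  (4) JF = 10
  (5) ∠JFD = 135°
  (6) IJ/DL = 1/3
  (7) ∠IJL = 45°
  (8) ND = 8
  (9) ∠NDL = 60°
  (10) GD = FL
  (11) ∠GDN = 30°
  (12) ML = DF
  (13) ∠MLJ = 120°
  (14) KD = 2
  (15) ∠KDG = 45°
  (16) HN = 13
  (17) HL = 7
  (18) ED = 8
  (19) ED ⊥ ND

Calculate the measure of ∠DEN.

Step 1: By the law of cosines on triangle EDN: EN² = 8² + 8² − 2·8·8·cos(90°) = 128, so EN = 8·√2.
Step 2: By the inverse law of cosines on triangle DEN: cos(∠DEN) = (8² + (8·√2)² − 8²) / (2·8·8·√2) = 128/181.02 = 0.7071, so ∠DEN = 45°.

Therefore, the measure of angle ∠DEN = 45°.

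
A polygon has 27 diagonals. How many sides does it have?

Using d = n(n - 3)/2, we solve 27 = n(n - 3)/2.
So n(n - 3) = 54.
Testing n = 9: 9 * 6 = 54 = 54. Correct.
The polygon has 9 sides.

9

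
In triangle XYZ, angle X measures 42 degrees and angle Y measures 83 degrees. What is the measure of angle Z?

The interior angles sum to 180°: angle Z = 180 - 42 - 83 = 55°.
The triangle is acute (angles 42°, 83°, 55°).

55 degrees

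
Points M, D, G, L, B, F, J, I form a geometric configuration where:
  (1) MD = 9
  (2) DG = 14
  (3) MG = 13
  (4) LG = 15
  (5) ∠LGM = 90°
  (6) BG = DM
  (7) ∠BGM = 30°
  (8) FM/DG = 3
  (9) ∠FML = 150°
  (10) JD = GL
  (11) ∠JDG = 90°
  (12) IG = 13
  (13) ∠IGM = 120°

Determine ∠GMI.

Step 1: By the law of cosines on triangle MGI: MI² = 13² + 13² − 2·13·13·cos(120°) = 507, so MI = 13·√3.
Step 2: By the inverse law of cosines on triangle GMI: cos(∠GMI) = (13² + (13·√3)² − 13²) / (2·13·13·√3) = 507/585.43 = 0.866, so ∠GMI = 30°.

Therefore, the measure of angle ∠GMI = 30°.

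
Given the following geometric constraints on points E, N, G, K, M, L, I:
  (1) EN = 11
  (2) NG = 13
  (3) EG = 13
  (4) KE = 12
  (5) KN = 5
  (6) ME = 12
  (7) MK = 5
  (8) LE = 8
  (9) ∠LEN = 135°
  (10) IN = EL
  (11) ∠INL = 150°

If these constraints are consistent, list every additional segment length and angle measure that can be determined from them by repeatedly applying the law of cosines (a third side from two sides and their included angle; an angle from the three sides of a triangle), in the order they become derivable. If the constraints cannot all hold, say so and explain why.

The constraints are consistent. Derivable facts, in order:
After 1 step:
- NL ≈ 17.59
- ∠EGN = 50.06°
- ∠EKM = 77.98°
- ∠EKN = 66.42°
- ∠EMK = 77.98°
- ∠ENG = 64.97°
- ∠ENK = 88.96°
- ∠GEN = 64.97°
- ∠KEM = 24.05°
- ∠KEN = 24.62°
After 2 steps:
- LI ≈ 24.84
- ∠ELN = 26.24°
- ∠ENL = 18.76°
After 3 steps:
- ∠ILN = 9.27°
- ∠LIN = 20.73°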